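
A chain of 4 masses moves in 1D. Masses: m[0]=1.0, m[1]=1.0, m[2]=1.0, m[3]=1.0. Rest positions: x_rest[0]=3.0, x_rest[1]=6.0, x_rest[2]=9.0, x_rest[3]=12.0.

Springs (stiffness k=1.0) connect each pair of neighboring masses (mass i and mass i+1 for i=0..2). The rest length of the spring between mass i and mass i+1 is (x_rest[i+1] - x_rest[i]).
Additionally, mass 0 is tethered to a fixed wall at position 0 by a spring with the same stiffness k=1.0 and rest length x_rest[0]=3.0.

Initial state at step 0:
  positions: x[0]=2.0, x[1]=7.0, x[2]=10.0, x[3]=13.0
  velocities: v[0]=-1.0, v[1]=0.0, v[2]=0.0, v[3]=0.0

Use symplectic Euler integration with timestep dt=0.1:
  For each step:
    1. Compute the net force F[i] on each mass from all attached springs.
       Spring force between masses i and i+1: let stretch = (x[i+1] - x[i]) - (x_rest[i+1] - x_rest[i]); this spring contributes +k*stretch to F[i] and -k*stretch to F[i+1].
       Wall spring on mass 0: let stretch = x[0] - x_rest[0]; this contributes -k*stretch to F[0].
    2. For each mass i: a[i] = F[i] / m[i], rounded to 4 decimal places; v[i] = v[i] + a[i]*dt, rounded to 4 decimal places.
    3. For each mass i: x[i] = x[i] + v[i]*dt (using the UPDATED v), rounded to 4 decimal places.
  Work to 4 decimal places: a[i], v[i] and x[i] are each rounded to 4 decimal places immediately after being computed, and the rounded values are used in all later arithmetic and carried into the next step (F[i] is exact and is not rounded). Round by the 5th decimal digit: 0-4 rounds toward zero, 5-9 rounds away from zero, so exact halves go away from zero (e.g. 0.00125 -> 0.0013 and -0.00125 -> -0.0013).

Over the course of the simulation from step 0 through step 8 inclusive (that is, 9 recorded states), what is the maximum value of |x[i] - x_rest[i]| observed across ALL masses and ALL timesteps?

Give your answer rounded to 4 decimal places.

Answer: 1.1160

Derivation:
Step 0: x=[2.0000 7.0000 10.0000 13.0000] v=[-1.0000 0.0000 0.0000 0.0000]
Step 1: x=[1.9300 6.9800 10.0000 13.0000] v=[-0.7000 -0.2000 0.0000 0.0000]
Step 2: x=[1.8912 6.9397 9.9998 13.0000] v=[-0.3880 -0.4030 -0.0020 0.0000]
Step 3: x=[1.8840 6.8795 9.9990 13.0000] v=[-0.0723 -0.6018 -0.0080 0.0000]
Step 4: x=[1.9079 6.8006 9.9970 13.0000] v=[0.2389 -0.7894 -0.0199 -0.0001]
Step 5: x=[1.9616 6.7047 9.9931 13.0000] v=[0.5374 -0.9590 -0.0392 -0.0004]
Step 6: x=[2.0432 6.5943 9.9864 12.9999] v=[0.8156 -1.1045 -0.0674 -0.0011]
Step 7: x=[2.1498 6.4723 9.9759 12.9997] v=[1.0664 -1.2204 -0.1053 -0.0025]
Step 8: x=[2.2782 6.3421 9.9606 12.9992] v=[1.2837 -1.3023 -0.1533 -0.0049]
Max displacement = 1.1160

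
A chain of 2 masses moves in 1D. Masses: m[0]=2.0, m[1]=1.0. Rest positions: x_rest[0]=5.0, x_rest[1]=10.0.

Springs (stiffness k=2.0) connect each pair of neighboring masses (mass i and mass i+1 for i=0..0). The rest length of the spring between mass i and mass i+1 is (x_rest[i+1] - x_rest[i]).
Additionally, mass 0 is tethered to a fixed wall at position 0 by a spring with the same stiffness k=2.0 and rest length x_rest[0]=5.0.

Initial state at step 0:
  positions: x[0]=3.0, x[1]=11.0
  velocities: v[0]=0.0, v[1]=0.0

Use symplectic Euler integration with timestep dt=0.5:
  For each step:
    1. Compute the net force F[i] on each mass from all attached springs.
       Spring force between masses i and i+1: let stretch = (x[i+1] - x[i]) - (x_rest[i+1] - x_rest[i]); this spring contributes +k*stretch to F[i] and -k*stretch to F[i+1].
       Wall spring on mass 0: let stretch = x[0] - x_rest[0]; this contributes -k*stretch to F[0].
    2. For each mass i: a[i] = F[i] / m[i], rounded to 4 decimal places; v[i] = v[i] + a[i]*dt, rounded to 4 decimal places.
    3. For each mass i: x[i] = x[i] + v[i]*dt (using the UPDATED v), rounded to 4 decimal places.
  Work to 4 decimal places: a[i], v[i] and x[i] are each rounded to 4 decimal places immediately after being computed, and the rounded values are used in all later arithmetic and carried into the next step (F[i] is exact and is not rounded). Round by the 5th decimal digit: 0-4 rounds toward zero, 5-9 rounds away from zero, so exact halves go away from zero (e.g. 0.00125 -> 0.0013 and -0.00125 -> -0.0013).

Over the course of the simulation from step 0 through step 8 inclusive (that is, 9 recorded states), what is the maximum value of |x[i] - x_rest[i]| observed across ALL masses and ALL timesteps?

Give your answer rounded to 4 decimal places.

Step 0: x=[3.0000 11.0000] v=[0.0000 0.0000]
Step 1: x=[4.2500 9.5000] v=[2.5000 -3.0000]
Step 2: x=[5.7500 7.8750] v=[3.0000 -3.2500]
Step 3: x=[6.3438 7.6875] v=[1.1875 -0.3750]
Step 4: x=[5.6875 9.3282] v=[-1.3126 3.2813]
Step 5: x=[4.5195 11.6485] v=[-2.3360 4.6406]
Step 6: x=[4.0039 12.9043] v=[-1.0313 2.5116]
Step 7: x=[4.7124 12.2099] v=[1.4170 -1.3888]
Step 8: x=[6.1172 10.2668] v=[2.8096 -3.8863]
Max displacement = 2.9043

Answer: 2.9043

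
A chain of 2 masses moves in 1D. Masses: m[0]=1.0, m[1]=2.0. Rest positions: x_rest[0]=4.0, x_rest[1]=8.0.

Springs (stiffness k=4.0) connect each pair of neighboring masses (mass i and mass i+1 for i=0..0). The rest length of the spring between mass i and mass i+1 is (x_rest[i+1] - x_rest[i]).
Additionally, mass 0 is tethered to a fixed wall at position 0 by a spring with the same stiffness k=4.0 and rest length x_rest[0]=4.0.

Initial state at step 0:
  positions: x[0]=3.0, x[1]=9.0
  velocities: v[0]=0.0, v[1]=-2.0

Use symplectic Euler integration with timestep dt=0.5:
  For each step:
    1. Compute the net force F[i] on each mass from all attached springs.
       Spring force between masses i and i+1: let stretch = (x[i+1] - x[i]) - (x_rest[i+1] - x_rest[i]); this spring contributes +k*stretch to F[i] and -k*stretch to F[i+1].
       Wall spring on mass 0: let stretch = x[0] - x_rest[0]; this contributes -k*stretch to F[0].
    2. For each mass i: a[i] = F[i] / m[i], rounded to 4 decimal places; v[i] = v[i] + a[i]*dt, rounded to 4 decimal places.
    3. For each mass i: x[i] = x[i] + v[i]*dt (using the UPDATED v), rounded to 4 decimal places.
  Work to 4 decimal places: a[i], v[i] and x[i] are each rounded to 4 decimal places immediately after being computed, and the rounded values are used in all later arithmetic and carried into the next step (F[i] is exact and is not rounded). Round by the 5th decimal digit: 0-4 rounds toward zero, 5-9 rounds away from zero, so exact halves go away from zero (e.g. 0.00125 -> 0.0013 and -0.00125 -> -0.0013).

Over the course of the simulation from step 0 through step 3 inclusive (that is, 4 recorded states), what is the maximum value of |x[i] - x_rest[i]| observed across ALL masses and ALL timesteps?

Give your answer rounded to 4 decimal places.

Step 0: x=[3.0000 9.0000] v=[0.0000 -2.0000]
Step 1: x=[6.0000 7.0000] v=[6.0000 -4.0000]
Step 2: x=[4.0000 6.5000] v=[-4.0000 -1.0000]
Step 3: x=[0.5000 6.7500] v=[-7.0000 0.5000]
Max displacement = 3.5000

Answer: 3.5000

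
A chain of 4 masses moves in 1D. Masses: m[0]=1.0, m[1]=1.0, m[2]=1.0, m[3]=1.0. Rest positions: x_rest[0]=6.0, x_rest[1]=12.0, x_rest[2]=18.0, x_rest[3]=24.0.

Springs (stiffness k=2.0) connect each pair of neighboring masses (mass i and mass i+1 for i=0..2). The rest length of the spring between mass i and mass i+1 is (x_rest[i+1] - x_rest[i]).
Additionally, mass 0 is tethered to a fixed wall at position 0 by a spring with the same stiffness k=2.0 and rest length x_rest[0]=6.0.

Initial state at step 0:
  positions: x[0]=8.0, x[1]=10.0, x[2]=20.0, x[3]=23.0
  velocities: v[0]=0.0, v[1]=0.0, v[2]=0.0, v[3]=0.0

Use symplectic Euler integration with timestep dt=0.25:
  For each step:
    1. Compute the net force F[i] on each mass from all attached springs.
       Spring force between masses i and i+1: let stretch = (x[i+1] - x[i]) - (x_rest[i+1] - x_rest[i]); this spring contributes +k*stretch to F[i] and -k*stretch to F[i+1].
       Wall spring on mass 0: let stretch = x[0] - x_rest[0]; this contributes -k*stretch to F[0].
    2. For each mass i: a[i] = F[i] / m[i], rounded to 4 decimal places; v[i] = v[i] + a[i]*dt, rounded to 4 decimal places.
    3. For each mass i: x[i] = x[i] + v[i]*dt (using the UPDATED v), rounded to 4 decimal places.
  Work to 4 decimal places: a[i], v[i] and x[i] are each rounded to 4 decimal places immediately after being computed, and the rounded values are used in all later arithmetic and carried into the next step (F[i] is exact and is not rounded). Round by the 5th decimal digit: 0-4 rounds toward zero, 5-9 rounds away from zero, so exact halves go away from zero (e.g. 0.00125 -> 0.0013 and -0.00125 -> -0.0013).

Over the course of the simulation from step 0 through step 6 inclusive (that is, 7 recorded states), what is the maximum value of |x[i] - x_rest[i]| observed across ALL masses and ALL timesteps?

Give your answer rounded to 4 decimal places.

Step 0: x=[8.0000 10.0000 20.0000 23.0000] v=[0.0000 0.0000 0.0000 0.0000]
Step 1: x=[7.2500 11.0000 19.1250 23.3750] v=[-3.0000 4.0000 -3.5000 1.5000]
Step 2: x=[6.0625 12.5469 17.7656 23.9688] v=[-4.7500 6.1875 -5.4375 2.3750]
Step 3: x=[4.9277 13.9356 16.5293 24.5372] v=[-4.5391 5.5547 -4.9453 2.2734]
Step 4: x=[4.3030 14.5225 15.9698 24.8546] v=[-2.4990 2.3476 -2.2382 1.2695]
Step 5: x=[4.4178 14.0129 16.3400 24.8114] v=[0.4593 -2.0385 1.4806 -0.1729]
Step 6: x=[5.1798 12.5948 17.4782 24.4593] v=[3.0480 -5.6725 4.5528 -1.4086]
Max displacement = 2.5225

Answer: 2.5225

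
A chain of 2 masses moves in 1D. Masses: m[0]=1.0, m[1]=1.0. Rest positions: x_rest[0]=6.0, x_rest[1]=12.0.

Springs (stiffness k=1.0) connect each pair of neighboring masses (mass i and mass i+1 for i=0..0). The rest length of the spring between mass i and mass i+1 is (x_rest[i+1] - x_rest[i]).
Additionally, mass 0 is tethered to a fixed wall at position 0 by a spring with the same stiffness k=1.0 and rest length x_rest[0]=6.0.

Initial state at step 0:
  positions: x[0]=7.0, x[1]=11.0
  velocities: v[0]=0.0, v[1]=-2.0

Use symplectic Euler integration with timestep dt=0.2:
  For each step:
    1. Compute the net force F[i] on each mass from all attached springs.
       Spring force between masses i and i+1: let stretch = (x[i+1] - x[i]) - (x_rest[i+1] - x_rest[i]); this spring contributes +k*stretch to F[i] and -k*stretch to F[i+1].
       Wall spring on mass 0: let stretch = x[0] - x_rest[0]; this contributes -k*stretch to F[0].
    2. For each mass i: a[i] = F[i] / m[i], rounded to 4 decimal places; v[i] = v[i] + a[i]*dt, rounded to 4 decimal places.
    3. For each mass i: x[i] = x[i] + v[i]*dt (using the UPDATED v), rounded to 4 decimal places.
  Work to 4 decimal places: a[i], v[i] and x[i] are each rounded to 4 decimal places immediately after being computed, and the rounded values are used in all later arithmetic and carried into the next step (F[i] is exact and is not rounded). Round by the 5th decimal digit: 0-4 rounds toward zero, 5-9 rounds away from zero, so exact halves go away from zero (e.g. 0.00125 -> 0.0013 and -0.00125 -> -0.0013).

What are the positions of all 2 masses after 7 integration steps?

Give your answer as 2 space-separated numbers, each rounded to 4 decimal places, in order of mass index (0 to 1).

Step 0: x=[7.0000 11.0000] v=[0.0000 -2.0000]
Step 1: x=[6.8800 10.6800] v=[-0.6000 -1.6000]
Step 2: x=[6.6368 10.4480] v=[-1.2160 -1.1600]
Step 3: x=[6.2806 10.3036] v=[-1.7811 -0.7222]
Step 4: x=[5.8341 10.2382] v=[-2.2326 -0.3268]
Step 5: x=[5.3304 10.2367] v=[-2.5186 -0.0076]
Step 6: x=[4.8097 10.2789] v=[-2.6034 0.2111]
Step 7: x=[4.3154 10.3424] v=[-2.4715 0.3173]

Answer: 4.3154 10.3424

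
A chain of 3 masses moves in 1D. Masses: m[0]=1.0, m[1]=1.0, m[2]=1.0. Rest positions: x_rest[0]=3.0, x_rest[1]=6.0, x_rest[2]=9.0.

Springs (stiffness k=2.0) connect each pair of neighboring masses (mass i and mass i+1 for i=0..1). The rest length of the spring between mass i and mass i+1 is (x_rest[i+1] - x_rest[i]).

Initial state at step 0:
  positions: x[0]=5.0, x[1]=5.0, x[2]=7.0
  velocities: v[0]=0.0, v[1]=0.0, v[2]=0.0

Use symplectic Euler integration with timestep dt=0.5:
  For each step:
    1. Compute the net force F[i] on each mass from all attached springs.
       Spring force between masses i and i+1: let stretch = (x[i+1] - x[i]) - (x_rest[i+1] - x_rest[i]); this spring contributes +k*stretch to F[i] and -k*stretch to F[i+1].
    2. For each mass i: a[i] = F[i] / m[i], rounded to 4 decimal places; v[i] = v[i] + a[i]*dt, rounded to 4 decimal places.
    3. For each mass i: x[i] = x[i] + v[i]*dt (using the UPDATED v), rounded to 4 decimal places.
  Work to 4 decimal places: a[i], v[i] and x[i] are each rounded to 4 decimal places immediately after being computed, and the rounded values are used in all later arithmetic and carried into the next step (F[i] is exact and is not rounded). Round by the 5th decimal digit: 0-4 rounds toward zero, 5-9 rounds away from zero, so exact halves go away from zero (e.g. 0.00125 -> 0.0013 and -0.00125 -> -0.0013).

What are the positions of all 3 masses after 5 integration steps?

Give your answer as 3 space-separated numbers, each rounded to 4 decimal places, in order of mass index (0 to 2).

Answer: 1.4688 5.1875 10.3438

Derivation:
Step 0: x=[5.0000 5.0000 7.0000] v=[0.0000 0.0000 0.0000]
Step 1: x=[3.5000 6.0000 7.5000] v=[-3.0000 2.0000 1.0000]
Step 2: x=[1.7500 6.5000 8.7500] v=[-3.5000 1.0000 2.5000]
Step 3: x=[0.8750 5.7500 10.3750] v=[-1.7500 -1.5000 3.2500]
Step 4: x=[0.9375 4.8750 11.1875] v=[0.1250 -1.7500 1.6250]
Step 5: x=[1.4688 5.1875 10.3438] v=[1.0625 0.6250 -1.6875]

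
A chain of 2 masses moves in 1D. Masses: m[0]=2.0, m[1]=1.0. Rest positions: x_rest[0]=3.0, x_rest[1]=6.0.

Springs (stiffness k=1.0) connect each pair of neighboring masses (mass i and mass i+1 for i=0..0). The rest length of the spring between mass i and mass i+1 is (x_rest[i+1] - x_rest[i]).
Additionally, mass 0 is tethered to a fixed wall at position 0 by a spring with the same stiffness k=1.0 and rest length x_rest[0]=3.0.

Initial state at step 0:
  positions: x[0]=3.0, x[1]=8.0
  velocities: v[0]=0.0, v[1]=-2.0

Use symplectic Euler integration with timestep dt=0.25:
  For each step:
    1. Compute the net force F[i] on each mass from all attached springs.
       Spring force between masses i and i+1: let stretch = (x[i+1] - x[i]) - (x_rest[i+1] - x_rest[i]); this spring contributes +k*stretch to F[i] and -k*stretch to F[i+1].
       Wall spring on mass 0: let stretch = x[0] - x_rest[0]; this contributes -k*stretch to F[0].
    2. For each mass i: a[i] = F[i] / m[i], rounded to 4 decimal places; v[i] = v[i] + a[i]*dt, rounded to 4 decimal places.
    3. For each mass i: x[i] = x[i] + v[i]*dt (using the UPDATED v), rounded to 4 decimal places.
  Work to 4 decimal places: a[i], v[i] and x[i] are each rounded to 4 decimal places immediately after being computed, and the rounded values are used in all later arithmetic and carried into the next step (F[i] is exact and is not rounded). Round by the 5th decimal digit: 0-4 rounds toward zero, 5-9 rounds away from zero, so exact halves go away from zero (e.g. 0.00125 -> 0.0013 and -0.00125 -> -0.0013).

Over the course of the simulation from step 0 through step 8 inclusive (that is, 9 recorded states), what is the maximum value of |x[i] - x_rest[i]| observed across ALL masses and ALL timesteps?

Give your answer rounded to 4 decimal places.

Answer: 2.5619

Derivation:
Step 0: x=[3.0000 8.0000] v=[0.0000 -2.0000]
Step 1: x=[3.0625 7.3750] v=[0.2500 -2.5000]
Step 2: x=[3.1641 6.6680] v=[0.4063 -2.8281]
Step 3: x=[3.2763 5.9295] v=[0.4488 -2.9541]
Step 4: x=[3.3690 5.2127] v=[0.3709 -2.8674]
Step 5: x=[3.4141 4.5681] v=[0.1802 -2.5783]
Step 6: x=[3.3885 4.0389] v=[-0.1023 -2.1168]
Step 7: x=[3.2774 3.6566] v=[-0.4446 -1.5294]
Step 8: x=[3.0757 3.4381] v=[-0.8069 -0.8742]
Max displacement = 2.5619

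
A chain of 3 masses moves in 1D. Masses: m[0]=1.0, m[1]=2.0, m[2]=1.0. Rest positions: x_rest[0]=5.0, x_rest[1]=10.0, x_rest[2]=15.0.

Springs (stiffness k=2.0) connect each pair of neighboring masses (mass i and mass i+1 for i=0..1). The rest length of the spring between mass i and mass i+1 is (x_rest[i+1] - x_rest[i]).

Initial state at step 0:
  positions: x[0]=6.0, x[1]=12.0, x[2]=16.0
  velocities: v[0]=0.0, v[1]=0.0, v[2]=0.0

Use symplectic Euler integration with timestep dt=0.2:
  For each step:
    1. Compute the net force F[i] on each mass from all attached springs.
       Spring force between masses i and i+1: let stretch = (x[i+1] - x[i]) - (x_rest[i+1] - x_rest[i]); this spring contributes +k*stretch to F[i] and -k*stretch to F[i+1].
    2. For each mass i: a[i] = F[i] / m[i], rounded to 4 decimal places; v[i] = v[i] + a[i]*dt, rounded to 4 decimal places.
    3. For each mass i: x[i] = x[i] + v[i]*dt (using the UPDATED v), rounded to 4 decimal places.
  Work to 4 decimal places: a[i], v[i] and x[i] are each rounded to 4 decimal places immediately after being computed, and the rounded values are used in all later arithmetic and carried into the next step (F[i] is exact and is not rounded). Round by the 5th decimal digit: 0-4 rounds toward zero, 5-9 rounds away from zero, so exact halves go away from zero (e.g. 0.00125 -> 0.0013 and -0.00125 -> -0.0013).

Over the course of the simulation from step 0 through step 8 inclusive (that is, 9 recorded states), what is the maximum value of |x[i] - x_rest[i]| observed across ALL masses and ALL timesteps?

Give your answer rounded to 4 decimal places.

Answer: 2.0065

Derivation:
Step 0: x=[6.0000 12.0000 16.0000] v=[0.0000 0.0000 0.0000]
Step 1: x=[6.0800 11.9200 16.0800] v=[0.4000 -0.4000 0.4000]
Step 2: x=[6.2272 11.7728 16.2272] v=[0.7360 -0.7360 0.7360]
Step 3: x=[6.4180 11.5820 16.4180] v=[0.9542 -0.9542 0.9542]
Step 4: x=[6.6220 11.3780 16.6220] v=[1.0198 -1.0198 1.0198]
Step 5: x=[6.8064 11.1936 16.8064] v=[0.9222 -0.9222 0.9222]
Step 6: x=[6.9418 11.0582 16.9418] v=[0.6771 -0.6771 0.6771]
Step 7: x=[7.0065 10.9935 17.0065] v=[0.3237 -0.3237 0.3237]
Step 8: x=[6.9902 11.0098 16.9902] v=[-0.0815 0.0815 -0.0815]
Max displacement = 2.0065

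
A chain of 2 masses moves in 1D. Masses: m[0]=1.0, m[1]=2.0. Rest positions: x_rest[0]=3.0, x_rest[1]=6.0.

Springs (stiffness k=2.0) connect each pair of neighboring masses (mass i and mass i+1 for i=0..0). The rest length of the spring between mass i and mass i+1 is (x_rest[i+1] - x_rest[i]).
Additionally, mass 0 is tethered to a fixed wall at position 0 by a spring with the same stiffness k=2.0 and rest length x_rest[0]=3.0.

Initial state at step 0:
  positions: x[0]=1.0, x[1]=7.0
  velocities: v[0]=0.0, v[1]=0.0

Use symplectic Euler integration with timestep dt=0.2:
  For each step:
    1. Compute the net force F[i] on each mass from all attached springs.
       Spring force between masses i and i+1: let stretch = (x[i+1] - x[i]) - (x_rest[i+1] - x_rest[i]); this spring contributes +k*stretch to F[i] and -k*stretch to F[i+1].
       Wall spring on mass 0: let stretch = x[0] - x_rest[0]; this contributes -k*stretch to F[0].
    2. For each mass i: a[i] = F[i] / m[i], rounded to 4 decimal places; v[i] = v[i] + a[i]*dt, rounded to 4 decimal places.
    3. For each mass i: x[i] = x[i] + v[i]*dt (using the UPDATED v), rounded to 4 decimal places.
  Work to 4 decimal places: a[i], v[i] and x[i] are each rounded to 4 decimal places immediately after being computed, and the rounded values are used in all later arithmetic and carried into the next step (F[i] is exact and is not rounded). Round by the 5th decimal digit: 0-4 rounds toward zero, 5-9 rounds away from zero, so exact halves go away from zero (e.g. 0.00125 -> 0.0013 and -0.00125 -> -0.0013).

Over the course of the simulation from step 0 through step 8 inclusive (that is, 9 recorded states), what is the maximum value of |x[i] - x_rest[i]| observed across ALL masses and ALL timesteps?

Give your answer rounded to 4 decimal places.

Step 0: x=[1.0000 7.0000] v=[0.0000 0.0000]
Step 1: x=[1.4000 6.8800] v=[2.0000 -0.6000]
Step 2: x=[2.1264 6.6608] v=[3.6320 -1.0960]
Step 3: x=[3.0454 6.3802] v=[4.5952 -1.4029]
Step 4: x=[3.9876 6.0862] v=[4.7110 -1.4699]
Step 5: x=[4.7787 5.8283] v=[3.9554 -1.2896]
Step 6: x=[5.2715 5.6484] v=[2.4638 -0.8995]
Step 7: x=[5.3727 5.5734] v=[0.5060 -0.3749]
Step 8: x=[5.0601 5.6104] v=[-1.5628 0.1850]
Max displacement = 2.3727

Answer: 2.3727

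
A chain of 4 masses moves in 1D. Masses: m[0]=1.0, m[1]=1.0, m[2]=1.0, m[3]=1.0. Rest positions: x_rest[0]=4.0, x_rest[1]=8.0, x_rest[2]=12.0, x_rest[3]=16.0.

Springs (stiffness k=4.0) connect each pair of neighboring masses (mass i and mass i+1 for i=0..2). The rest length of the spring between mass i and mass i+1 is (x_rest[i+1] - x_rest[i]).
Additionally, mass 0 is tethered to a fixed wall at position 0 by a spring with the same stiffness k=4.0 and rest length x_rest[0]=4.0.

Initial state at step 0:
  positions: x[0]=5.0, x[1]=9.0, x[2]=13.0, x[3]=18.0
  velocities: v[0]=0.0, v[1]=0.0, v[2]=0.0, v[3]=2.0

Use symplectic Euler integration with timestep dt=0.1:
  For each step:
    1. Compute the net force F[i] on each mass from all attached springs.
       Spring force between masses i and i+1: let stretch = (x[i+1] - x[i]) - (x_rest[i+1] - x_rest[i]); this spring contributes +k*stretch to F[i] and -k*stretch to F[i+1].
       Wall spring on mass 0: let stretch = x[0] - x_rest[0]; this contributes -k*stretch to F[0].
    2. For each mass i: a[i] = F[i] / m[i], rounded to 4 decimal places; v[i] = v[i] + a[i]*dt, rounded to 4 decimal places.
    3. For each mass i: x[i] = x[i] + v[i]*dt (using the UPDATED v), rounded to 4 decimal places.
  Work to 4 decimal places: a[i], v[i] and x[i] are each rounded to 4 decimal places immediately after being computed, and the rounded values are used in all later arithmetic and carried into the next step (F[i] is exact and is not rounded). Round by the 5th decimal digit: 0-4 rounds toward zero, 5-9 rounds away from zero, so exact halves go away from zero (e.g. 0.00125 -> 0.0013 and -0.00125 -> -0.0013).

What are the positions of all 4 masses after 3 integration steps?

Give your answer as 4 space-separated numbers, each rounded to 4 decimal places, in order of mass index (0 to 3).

Step 0: x=[5.0000 9.0000 13.0000 18.0000] v=[0.0000 0.0000 0.0000 2.0000]
Step 1: x=[4.9600 9.0000 13.0400 18.1600] v=[-0.4000 0.0000 0.4000 1.6000]
Step 2: x=[4.8832 9.0000 13.1232 18.2752] v=[-0.7680 0.0000 0.8320 1.1520]
Step 3: x=[4.7757 9.0003 13.2476 18.3443] v=[-1.0746 0.0026 1.2435 0.6912]

Answer: 4.7757 9.0003 13.2476 18.3443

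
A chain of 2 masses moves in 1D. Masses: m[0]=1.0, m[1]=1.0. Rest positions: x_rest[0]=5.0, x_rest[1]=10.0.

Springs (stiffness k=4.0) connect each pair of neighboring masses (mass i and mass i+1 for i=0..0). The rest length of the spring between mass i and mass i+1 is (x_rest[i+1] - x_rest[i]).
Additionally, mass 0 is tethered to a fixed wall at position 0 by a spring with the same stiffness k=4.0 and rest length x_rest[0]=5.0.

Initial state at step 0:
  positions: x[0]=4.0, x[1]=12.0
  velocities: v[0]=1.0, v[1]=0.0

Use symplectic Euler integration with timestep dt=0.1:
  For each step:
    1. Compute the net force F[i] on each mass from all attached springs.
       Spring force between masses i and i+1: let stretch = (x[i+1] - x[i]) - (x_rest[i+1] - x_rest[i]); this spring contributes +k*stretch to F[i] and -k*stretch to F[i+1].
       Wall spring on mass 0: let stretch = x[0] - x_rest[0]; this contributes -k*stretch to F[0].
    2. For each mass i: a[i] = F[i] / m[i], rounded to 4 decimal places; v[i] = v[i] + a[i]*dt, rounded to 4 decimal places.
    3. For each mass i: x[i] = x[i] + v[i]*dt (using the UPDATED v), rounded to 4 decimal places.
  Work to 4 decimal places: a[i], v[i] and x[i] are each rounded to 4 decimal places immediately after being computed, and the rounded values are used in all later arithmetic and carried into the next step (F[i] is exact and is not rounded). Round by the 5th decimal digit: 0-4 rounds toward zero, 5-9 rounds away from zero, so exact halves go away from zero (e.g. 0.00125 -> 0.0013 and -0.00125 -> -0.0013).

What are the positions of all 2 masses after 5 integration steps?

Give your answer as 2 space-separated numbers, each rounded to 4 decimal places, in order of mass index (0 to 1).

Answer: 6.1905 10.6312

Derivation:
Step 0: x=[4.0000 12.0000] v=[1.0000 0.0000]
Step 1: x=[4.2600 11.8800] v=[2.6000 -1.2000]
Step 2: x=[4.6544 11.6552] v=[3.9440 -2.2480]
Step 3: x=[5.1427 11.3504] v=[4.8826 -3.0483]
Step 4: x=[5.6736 10.9973] v=[5.3086 -3.5314]
Step 5: x=[6.1905 10.6312] v=[5.1686 -3.6609]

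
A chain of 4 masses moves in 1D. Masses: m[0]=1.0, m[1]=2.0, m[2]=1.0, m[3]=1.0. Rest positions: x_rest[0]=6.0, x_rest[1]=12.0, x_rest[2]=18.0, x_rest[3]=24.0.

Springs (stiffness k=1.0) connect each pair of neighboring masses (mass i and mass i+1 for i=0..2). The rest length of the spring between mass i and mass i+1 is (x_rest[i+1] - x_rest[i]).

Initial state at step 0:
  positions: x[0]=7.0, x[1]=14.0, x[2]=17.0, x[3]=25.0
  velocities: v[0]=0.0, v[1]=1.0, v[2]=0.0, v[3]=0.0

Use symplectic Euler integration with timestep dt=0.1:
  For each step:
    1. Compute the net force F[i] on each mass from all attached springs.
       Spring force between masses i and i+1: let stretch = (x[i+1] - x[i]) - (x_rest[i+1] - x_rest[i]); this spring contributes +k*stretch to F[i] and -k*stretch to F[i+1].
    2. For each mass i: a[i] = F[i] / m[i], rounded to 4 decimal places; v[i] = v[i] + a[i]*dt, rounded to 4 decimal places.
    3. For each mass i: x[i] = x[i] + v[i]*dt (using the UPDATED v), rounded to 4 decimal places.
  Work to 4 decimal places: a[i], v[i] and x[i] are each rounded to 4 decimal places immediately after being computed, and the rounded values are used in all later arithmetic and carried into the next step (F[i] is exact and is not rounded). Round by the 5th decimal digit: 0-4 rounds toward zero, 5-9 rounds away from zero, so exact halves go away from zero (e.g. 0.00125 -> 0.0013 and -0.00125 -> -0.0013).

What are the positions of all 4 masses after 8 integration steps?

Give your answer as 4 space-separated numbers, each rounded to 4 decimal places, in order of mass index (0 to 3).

Answer: 7.3798 14.0999 18.6007 24.4200

Derivation:
Step 0: x=[7.0000 14.0000 17.0000 25.0000] v=[0.0000 1.0000 0.0000 0.0000]
Step 1: x=[7.0100 14.0800 17.0500 24.9800] v=[0.1000 0.8000 0.5000 -0.2000]
Step 2: x=[7.0307 14.1395 17.1496 24.9407] v=[0.2070 0.5950 0.9960 -0.3930]
Step 3: x=[7.0625 14.1785 17.2970 24.8835] v=[0.3179 0.3901 1.4741 -0.5721]
Step 4: x=[7.1055 14.1975 17.4891 24.8104] v=[0.4295 0.1902 1.9209 -0.7308]
Step 5: x=[7.1594 14.1975 17.7215 24.7241] v=[0.5387 0.0002 2.3239 -0.8629]
Step 6: x=[7.2237 14.1800 17.9887 24.6278] v=[0.6425 -0.1755 2.6718 -0.9632]
Step 7: x=[7.2975 14.1467 18.2842 24.5251] v=[0.7381 -0.3329 2.9548 -1.0271]
Step 8: x=[7.3798 14.0999 18.6007 24.4200] v=[0.8230 -0.4685 3.1651 -1.0512]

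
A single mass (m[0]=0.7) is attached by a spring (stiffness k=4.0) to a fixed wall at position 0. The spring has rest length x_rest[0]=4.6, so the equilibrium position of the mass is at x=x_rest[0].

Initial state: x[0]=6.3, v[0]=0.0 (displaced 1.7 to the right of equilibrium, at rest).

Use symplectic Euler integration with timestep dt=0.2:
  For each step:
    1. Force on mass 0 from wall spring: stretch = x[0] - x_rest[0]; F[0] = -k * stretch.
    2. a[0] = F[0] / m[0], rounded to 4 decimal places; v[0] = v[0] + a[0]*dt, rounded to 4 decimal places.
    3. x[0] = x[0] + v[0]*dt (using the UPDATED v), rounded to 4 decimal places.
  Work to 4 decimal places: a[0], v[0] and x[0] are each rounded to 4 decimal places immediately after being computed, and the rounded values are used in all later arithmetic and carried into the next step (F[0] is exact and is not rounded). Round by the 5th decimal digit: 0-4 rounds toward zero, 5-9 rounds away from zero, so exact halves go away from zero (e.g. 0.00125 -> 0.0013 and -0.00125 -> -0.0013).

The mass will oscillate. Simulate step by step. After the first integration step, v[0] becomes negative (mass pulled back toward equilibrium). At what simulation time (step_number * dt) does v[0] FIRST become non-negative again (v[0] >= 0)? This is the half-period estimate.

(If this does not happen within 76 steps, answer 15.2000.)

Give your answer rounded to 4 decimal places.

Step 0: x=[6.3000] v=[0.0000]
Step 1: x=[5.9114] v=[-1.9429]
Step 2: x=[5.2231] v=[-3.4416]
Step 3: x=[4.3924] v=[-4.1537]
Step 4: x=[3.6091] v=[-3.9164]
Step 5: x=[3.0523] v=[-2.7839]
Step 6: x=[2.8493] v=[-1.0151]
Step 7: x=[3.0464] v=[0.9857]
First v>=0 after going negative at step 7, time=1.4000

Answer: 1.4000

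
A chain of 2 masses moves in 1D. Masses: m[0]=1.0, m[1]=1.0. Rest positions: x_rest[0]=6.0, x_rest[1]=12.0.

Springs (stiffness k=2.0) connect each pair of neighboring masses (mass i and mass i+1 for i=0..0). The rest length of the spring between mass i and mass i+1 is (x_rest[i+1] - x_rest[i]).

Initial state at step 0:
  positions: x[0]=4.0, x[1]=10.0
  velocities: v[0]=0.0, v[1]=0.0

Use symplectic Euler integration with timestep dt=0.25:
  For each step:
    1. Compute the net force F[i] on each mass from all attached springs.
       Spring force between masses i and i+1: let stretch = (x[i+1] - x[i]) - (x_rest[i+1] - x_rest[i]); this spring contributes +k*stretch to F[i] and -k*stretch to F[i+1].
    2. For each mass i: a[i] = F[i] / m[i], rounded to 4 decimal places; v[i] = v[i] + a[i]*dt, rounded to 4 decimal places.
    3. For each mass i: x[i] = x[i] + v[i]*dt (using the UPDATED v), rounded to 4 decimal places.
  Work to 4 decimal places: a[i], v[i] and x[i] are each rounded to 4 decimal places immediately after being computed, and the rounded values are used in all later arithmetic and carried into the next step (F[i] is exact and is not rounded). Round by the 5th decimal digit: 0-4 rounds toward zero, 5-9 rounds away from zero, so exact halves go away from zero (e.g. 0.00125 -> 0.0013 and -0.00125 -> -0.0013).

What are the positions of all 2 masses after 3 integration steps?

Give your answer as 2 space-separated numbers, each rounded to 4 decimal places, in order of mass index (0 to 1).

Step 0: x=[4.0000 10.0000] v=[0.0000 0.0000]
Step 1: x=[4.0000 10.0000] v=[0.0000 0.0000]
Step 2: x=[4.0000 10.0000] v=[0.0000 0.0000]
Step 3: x=[4.0000 10.0000] v=[0.0000 0.0000]

Answer: 4.0000 10.0000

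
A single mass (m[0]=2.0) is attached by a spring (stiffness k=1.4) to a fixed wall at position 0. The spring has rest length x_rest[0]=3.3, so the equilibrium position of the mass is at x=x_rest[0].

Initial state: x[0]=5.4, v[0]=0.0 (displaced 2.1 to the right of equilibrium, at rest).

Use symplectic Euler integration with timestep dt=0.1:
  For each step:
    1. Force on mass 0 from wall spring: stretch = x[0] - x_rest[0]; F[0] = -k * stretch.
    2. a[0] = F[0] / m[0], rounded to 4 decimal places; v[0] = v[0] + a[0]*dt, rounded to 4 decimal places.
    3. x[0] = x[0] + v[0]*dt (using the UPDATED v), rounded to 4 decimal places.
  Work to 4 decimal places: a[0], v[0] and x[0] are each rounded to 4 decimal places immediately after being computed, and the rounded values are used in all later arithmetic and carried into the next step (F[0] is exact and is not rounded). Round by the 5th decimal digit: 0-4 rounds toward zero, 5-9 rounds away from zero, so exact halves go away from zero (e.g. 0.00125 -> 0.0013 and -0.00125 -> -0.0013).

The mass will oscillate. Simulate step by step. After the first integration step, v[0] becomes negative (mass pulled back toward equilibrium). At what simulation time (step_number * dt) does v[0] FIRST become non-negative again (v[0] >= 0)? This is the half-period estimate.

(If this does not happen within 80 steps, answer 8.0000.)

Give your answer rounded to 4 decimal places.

Step 0: x=[5.4000] v=[0.0000]
Step 1: x=[5.3853] v=[-0.1470]
Step 2: x=[5.3560] v=[-0.2930]
Step 3: x=[5.3123] v=[-0.4369]
Step 4: x=[5.2545] v=[-0.5778]
Step 5: x=[5.1830] v=[-0.7146]
Step 6: x=[5.0984] v=[-0.8464]
Step 7: x=[5.0012] v=[-0.9723]
Step 8: x=[4.8921] v=[-1.0914]
Step 9: x=[4.7718] v=[-1.2029]
Step 10: x=[4.6412] v=[-1.3059]
Step 11: x=[4.5012] v=[-1.3998]
Step 12: x=[4.3528] v=[-1.4839]
Step 13: x=[4.1970] v=[-1.5576]
Step 14: x=[4.0350] v=[-1.6204]
Step 15: x=[3.8678] v=[-1.6719]
Step 16: x=[3.6966] v=[-1.7117]
Step 17: x=[3.5227] v=[-1.7395]
Step 18: x=[3.3472] v=[-1.7551]
Step 19: x=[3.1714] v=[-1.7584]
Step 20: x=[2.9965] v=[-1.7494]
Step 21: x=[2.8237] v=[-1.7282]
Step 22: x=[2.6542] v=[-1.6949]
Step 23: x=[2.4892] v=[-1.6497]
Step 24: x=[2.3299] v=[-1.5929]
Step 25: x=[2.1774] v=[-1.5250]
Step 26: x=[2.0328] v=[-1.4464]
Step 27: x=[1.8970] v=[-1.3577]
Step 28: x=[1.7711] v=[-1.2595]
Step 29: x=[1.6559] v=[-1.1525]
Step 30: x=[1.5522] v=[-1.0374]
Step 31: x=[1.4607] v=[-0.9151]
Step 32: x=[1.3821] v=[-0.7864]
Step 33: x=[1.3169] v=[-0.6522]
Step 34: x=[1.2656] v=[-0.5134]
Step 35: x=[1.2285] v=[-0.3710]
Step 36: x=[1.2059] v=[-0.2260]
Step 37: x=[1.1980] v=[-0.0794]
Step 38: x=[1.2048] v=[0.0677]
First v>=0 after going negative at step 38, time=3.8000

Answer: 3.8000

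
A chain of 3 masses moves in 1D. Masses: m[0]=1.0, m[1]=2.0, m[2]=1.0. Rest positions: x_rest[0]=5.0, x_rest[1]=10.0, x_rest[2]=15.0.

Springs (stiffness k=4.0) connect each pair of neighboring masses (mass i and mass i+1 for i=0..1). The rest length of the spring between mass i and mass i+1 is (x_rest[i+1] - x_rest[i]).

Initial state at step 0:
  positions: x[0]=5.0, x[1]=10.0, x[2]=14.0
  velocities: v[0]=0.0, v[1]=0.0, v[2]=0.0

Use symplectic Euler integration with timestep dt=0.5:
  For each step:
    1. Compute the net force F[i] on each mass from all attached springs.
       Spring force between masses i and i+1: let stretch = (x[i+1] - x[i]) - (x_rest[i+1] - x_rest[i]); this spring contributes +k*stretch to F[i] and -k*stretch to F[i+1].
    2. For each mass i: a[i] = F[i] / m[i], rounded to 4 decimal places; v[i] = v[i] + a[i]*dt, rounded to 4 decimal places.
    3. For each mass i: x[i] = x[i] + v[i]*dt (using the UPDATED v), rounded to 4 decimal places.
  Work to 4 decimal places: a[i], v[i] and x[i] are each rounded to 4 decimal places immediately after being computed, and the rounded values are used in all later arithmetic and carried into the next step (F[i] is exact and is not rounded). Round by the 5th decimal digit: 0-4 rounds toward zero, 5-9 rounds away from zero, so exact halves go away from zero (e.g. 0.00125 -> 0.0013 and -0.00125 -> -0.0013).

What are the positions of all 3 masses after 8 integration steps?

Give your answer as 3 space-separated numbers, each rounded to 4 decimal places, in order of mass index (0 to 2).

Step 0: x=[5.0000 10.0000 14.0000] v=[0.0000 0.0000 0.0000]
Step 1: x=[5.0000 9.5000 15.0000] v=[0.0000 -1.0000 2.0000]
Step 2: x=[4.5000 9.5000 15.5000] v=[-1.0000 0.0000 1.0000]
Step 3: x=[4.0000 10.0000 15.0000] v=[-1.0000 1.0000 -1.0000]
Step 4: x=[4.5000 10.0000 14.5000] v=[1.0000 0.0000 -1.0000]
Step 5: x=[5.5000 9.5000 14.5000] v=[2.0000 -1.0000 0.0000]
Step 6: x=[5.5000 9.5000 14.5000] v=[0.0000 0.0000 0.0000]
Step 7: x=[4.5000 10.0000 14.5000] v=[-2.0000 1.0000 0.0000]
Step 8: x=[4.0000 10.0000 15.0000] v=[-1.0000 0.0000 1.0000]

Answer: 4.0000 10.0000 15.0000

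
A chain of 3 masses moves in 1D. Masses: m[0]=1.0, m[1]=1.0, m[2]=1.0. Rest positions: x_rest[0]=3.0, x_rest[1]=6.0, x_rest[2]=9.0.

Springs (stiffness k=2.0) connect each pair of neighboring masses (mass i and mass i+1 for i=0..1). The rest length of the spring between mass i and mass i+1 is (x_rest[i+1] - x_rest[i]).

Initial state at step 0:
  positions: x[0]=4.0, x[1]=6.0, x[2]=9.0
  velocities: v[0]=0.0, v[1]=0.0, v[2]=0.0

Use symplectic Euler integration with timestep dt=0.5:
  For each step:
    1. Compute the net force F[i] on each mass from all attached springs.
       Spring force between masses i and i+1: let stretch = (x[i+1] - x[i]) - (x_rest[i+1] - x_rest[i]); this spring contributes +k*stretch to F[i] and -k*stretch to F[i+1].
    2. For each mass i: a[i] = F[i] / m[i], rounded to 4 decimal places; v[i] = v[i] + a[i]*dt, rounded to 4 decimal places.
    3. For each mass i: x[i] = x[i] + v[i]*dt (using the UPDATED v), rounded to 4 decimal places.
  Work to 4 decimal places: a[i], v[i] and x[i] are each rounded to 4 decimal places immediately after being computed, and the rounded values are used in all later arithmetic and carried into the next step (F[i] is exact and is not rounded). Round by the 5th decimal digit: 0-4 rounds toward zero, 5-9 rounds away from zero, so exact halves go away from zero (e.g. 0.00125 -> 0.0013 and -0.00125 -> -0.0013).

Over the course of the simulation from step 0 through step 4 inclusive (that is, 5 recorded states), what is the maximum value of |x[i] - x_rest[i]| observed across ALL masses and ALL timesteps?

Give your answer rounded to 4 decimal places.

Answer: 1.0625

Derivation:
Step 0: x=[4.0000 6.0000 9.0000] v=[0.0000 0.0000 0.0000]
Step 1: x=[3.5000 6.5000 9.0000] v=[-1.0000 1.0000 0.0000]
Step 2: x=[3.0000 6.7500 9.2500] v=[-1.0000 0.5000 0.5000]
Step 3: x=[2.8750 6.3750 9.7500] v=[-0.2500 -0.7500 1.0000]
Step 4: x=[3.0000 5.9375 10.0625] v=[0.2500 -0.8750 0.6250]
Max displacement = 1.0625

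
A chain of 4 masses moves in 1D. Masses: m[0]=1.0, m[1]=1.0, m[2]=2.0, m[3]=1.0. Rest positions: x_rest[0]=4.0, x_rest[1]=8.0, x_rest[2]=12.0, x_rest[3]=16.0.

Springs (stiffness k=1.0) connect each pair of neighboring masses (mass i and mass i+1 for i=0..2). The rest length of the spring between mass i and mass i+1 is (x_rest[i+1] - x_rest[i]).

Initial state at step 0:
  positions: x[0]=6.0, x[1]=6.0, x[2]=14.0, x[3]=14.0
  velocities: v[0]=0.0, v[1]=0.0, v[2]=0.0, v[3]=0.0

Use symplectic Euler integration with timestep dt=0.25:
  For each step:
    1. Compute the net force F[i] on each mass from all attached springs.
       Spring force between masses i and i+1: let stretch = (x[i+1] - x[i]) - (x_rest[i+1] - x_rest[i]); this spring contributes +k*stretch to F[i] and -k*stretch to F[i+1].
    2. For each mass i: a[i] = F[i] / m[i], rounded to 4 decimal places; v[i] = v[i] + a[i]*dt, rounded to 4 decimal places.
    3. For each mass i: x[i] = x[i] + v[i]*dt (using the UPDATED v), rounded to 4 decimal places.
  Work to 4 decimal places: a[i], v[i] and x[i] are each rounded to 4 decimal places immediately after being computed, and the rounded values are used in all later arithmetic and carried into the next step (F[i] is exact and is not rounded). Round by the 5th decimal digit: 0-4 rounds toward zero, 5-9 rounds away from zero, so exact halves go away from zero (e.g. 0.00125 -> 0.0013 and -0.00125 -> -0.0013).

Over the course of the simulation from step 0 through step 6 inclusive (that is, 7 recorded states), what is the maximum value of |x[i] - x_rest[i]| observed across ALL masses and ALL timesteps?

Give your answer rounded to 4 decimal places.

Step 0: x=[6.0000 6.0000 14.0000 14.0000] v=[0.0000 0.0000 0.0000 0.0000]
Step 1: x=[5.7500 6.5000 13.7500 14.2500] v=[-1.0000 2.0000 -1.0000 1.0000]
Step 2: x=[5.2969 7.4063 13.2891 14.7188] v=[-1.8125 3.6250 -1.8438 1.8750]
Step 3: x=[4.7256 8.5484 12.6890 15.3482] v=[-2.2852 4.5684 -2.4005 2.5176]
Step 4: x=[4.1432 9.7104 12.0426 16.0614] v=[-2.3295 4.6479 -2.5857 2.8528]
Step 5: x=[3.6588 10.6702 11.4489 16.7734] v=[-1.9377 3.8392 -2.3749 2.8481]
Step 6: x=[3.3626 11.2405 10.9972 17.4027] v=[-1.1849 2.2810 -1.8067 2.5170]
Max displacement = 3.2405

Answer: 3.2405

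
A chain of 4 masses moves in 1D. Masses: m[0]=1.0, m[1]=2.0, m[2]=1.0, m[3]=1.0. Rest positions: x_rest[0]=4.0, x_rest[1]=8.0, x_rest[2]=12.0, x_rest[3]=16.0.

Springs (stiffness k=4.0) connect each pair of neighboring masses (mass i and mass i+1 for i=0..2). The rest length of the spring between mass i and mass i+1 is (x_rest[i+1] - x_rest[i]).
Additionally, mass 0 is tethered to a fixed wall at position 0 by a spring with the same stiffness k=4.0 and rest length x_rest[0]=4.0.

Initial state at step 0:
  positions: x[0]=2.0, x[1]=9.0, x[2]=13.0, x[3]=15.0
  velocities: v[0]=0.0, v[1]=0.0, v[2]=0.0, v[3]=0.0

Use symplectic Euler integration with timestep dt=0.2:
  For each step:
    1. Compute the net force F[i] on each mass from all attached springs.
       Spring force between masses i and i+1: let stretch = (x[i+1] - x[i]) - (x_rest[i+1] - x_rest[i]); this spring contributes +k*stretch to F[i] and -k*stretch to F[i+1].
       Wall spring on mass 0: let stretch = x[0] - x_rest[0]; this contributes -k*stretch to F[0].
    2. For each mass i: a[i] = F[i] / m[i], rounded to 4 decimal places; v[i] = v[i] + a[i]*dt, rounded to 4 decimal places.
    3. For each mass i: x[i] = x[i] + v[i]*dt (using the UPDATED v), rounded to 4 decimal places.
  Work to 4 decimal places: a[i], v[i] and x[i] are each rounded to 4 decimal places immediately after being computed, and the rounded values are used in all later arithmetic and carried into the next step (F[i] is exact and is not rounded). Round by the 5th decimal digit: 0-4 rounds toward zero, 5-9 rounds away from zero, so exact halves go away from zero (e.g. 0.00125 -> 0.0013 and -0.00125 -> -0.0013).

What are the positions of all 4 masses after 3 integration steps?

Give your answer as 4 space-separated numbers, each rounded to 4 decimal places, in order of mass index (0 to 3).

Answer: 5.4345 7.9174 11.6150 16.4428

Derivation:
Step 0: x=[2.0000 9.0000 13.0000 15.0000] v=[0.0000 0.0000 0.0000 0.0000]
Step 1: x=[2.8000 8.7600 12.6800 15.3200] v=[4.0000 -1.2000 -1.6000 1.6000]
Step 2: x=[4.1056 8.3568 12.1552 15.8576] v=[6.5280 -2.0160 -2.6240 2.6880]
Step 3: x=[5.4345 7.9174 11.6150 16.4428] v=[6.6445 -2.1971 -2.7008 2.9261]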